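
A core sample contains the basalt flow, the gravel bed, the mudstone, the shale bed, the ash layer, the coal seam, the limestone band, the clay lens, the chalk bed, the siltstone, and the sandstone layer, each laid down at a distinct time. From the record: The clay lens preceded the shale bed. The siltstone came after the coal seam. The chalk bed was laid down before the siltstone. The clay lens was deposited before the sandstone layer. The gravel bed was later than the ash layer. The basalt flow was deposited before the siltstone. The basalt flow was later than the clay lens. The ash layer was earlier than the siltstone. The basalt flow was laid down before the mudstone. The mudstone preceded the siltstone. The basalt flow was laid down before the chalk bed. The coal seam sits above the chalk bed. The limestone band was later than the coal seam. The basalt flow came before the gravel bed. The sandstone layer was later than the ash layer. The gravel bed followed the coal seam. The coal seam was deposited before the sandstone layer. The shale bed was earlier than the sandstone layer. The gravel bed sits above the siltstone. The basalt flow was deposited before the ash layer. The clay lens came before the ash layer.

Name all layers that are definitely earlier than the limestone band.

Directly stated before the limestone band: the coal seam.
The basalt flow reaches the limestone band via the basalt flow → the chalk bed → the coal seam → the limestone band.
The chalk bed reaches the limestone band via the chalk bed → the coal seam → the limestone band.
The clay lens reaches the limestone band via the clay lens → the basalt flow → the chalk bed → the coal seam → the limestone band.

the basalt flow, the chalk bed, the clay lens, the coal seam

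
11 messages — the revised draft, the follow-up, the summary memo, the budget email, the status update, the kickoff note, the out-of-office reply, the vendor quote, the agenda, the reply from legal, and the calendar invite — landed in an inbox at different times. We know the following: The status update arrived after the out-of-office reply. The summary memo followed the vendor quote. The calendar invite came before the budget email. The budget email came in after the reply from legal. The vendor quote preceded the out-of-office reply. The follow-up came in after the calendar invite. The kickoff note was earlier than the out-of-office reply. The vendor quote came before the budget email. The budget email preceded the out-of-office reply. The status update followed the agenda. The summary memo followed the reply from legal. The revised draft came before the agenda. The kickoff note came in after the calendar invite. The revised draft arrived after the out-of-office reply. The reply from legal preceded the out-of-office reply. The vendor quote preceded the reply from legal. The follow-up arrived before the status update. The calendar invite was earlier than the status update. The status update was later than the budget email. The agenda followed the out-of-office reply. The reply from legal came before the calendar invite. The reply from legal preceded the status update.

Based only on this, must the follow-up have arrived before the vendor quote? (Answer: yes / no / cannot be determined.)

no

Tracing the constraints gives the vendor quote → the reply from legal → the calendar invite → the follow-up, so the vendor quote must come before the follow-up.
That means the follow-up cannot be before the vendor quote.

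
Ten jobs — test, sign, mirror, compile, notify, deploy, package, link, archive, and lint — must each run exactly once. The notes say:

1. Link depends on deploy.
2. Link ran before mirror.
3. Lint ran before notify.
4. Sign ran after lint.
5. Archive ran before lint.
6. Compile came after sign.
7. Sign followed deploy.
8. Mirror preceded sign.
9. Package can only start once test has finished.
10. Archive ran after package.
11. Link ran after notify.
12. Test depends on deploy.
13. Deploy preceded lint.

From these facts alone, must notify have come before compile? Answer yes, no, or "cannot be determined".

Chain the constraints: notify → link → mirror → sign → compile. Each link is directly stated, so notify comes before compile.

yes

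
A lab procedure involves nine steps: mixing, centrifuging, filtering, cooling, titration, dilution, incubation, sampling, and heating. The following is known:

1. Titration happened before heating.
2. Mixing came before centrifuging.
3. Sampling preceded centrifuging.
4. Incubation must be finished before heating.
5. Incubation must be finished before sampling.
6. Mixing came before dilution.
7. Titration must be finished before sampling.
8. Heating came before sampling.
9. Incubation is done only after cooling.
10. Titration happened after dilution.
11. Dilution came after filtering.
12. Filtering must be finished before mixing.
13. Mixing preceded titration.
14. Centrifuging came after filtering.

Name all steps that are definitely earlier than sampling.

cooling, dilution, filtering, heating, incubation, mixing, titration

Directly stated before sampling: heating, incubation, and titration.
Cooling reaches sampling via cooling → incubation → sampling.
Dilution reaches sampling via dilution → titration → sampling.
Filtering reaches sampling via filtering → mixing → titration → sampling.
Likewise mixing reaches sampling by chaining the stated constraints.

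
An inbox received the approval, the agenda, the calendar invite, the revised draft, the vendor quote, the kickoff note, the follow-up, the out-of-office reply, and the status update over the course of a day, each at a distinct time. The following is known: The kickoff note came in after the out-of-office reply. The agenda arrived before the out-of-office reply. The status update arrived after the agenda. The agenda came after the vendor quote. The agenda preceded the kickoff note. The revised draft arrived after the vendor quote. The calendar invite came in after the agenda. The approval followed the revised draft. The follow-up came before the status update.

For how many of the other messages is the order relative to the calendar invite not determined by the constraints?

Forced before the calendar invite: the agenda and the vendor quote.
That leaves the approval, the follow-up, the kickoff note, the out-of-office reply, the revised draft, and the status update with no forced order relative to the calendar invite — 6.

6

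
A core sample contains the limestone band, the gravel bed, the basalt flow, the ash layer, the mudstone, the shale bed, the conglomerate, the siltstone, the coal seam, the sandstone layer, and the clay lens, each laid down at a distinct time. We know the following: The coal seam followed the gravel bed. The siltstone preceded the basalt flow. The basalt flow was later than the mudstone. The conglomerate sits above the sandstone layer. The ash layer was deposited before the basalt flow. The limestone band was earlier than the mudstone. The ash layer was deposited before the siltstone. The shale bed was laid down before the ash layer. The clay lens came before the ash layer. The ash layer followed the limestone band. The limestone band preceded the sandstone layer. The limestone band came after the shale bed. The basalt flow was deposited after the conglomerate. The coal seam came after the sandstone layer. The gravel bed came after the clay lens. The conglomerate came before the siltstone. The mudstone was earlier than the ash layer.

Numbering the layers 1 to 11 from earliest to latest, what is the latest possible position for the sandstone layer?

7

The sandstone layer must come before the basalt flow, the coal seam, the conglomerate, and the siltstone — 4 layers forced after it.
Everything else can be placed before the sandstone layer in some valid order, so the sandstone layer can sit as late as position 11 − 4 = 7.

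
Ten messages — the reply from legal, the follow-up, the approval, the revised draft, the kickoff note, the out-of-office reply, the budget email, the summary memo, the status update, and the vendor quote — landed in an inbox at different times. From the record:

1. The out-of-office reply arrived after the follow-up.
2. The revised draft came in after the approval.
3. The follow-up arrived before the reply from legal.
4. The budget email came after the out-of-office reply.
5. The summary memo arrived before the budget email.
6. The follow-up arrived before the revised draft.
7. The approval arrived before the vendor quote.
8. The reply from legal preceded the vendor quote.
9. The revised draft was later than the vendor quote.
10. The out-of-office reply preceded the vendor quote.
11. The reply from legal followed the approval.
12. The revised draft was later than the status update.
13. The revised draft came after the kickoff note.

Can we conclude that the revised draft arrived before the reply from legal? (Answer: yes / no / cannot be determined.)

no

Tracing the constraints gives the reply from legal → the vendor quote → the revised draft, so the reply from legal must come before the revised draft.
That means the revised draft cannot be before the reply from legal.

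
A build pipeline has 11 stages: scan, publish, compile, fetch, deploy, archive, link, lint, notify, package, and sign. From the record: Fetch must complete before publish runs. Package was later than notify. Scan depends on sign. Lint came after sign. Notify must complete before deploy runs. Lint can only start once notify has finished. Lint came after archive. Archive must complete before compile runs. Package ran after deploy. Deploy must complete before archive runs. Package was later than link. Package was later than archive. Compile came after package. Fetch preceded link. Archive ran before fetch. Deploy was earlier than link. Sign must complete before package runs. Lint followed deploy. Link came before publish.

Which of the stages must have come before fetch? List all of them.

Directly stated before fetch: archive.
Deploy reaches fetch via deploy → archive → fetch.
Notify reaches fetch via notify → deploy → archive → fetch.
No chain forces lint (or any of the others) ahead of fetch.

archive, deploy, notify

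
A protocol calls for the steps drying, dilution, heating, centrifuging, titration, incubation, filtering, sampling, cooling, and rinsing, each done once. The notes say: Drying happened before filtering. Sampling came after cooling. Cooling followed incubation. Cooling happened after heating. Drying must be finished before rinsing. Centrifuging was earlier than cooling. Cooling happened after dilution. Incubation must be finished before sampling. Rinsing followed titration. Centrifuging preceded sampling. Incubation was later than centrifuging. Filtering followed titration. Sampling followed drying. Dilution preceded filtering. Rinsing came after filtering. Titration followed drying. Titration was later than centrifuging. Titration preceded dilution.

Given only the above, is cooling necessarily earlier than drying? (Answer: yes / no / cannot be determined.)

no

Tracing the constraints gives drying → titration → dilution → cooling, so drying must come before cooling.
That means cooling cannot be before drying.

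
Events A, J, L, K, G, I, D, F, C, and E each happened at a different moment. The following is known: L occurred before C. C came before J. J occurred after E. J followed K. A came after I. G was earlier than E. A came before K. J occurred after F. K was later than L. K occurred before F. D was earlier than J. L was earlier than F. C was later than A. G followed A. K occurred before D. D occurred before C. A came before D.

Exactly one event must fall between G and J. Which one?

E

Tracing the constraints gives G → E → J, so E sits after G and before J.
No other event is forced both after G and before J.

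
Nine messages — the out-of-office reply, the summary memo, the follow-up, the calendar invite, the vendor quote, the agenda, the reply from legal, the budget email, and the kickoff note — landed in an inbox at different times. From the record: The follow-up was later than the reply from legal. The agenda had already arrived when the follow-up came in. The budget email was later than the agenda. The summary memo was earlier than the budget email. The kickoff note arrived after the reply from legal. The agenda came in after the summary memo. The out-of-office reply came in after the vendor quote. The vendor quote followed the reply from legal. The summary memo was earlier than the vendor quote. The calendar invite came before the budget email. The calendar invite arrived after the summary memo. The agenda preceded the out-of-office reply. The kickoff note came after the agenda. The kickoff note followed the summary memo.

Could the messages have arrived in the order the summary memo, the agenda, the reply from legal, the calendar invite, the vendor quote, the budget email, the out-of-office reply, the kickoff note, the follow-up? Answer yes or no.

Check each stated constraint against the proposed order — e.g. the agenda is ahead of the follow-up; the summary memo is ahead of the kickoff note. Every pair is in the required order; nothing is violated.

yes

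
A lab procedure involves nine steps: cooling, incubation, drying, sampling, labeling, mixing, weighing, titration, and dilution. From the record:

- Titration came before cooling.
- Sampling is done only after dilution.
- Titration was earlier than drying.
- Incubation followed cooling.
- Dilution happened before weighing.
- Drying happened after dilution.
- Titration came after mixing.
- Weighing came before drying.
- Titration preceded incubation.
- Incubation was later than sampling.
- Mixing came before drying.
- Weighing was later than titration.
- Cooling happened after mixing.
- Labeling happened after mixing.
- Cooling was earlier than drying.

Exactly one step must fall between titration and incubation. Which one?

Tracing the constraints gives titration → cooling → incubation, so cooling sits after titration and before incubation.
No other step is forced both after titration and before incubation.

cooling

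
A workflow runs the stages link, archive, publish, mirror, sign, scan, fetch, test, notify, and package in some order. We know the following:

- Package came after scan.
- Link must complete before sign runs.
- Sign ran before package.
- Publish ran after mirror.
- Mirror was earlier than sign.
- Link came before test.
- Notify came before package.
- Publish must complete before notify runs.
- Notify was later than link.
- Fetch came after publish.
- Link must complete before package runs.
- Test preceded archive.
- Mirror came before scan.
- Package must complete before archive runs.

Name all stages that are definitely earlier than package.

link, mirror, notify, publish, scan, sign

Directly stated before package: link, notify, scan, and sign.
Mirror reaches package via mirror → sign → package.
Publish reaches package via publish → notify → package.
No chain forces archive (or any of the others) ahead of package.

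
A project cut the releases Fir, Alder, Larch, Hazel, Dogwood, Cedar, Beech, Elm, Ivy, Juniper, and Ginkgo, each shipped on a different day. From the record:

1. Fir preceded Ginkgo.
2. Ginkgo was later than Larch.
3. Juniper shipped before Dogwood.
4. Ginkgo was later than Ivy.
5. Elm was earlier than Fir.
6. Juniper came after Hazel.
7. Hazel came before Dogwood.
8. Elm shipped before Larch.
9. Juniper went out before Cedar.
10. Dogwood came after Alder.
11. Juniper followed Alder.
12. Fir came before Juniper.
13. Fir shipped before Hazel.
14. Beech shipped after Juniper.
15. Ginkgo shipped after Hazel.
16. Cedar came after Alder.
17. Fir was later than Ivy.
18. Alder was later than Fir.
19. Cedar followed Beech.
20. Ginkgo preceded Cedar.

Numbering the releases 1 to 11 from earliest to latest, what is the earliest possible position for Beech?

Alder, Elm, Fir, Hazel, Ivy, and Juniper must all come before Beech — 6 forced predecessors.
Nothing else is forced ahead of Beech, so its earliest slot is position 6 + 1 = 7.

7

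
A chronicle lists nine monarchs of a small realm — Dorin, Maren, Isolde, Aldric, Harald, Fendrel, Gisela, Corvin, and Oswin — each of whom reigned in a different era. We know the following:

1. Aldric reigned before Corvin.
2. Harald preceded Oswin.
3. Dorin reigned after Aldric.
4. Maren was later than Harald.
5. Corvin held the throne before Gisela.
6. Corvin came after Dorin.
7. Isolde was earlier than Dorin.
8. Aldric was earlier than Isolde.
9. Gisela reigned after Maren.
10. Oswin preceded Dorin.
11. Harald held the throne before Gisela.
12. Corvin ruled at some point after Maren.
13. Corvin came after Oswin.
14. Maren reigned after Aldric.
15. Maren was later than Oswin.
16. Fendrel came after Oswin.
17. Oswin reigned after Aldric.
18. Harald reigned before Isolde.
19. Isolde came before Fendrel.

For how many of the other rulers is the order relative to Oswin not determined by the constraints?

Forced before Oswin: Aldric and Harald; forced after Oswin: Corvin, Dorin, Fendrel, Gisela, and Maren.
That leaves Isolde with no forced order relative to Oswin — 1.

1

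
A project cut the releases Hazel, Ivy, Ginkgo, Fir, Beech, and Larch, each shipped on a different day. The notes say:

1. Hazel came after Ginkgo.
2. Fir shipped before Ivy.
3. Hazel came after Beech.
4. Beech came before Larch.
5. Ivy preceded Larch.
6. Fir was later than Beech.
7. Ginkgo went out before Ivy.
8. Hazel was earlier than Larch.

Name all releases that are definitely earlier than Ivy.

Directly stated before Ivy: Fir and Ginkgo.
Beech reaches Ivy via Beech → Fir → Ivy.

Beech, Fir, Ginkgo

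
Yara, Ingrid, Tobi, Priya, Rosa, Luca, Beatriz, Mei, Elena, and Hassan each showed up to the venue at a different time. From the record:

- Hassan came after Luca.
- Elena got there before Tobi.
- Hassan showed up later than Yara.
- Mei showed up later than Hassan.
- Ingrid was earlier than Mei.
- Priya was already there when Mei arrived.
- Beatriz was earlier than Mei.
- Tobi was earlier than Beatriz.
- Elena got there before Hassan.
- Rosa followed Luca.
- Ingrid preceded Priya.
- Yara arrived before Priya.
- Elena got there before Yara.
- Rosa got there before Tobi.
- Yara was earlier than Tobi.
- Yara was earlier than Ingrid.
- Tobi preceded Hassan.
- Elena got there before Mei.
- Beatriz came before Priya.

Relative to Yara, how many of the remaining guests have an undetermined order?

2

Forced before Yara: Elena; forced after Yara: Beatriz, Hassan, Ingrid, Mei, Priya, and Tobi.
That leaves Luca and Rosa with no forced order relative to Yara — 2.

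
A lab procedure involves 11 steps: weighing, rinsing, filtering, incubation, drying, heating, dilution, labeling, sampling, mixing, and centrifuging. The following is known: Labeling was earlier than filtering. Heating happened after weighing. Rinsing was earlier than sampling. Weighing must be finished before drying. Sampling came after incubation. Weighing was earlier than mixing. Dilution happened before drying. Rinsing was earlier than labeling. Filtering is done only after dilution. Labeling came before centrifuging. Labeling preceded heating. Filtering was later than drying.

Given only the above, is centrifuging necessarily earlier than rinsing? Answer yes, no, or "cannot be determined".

no

Tracing the constraints gives rinsing → labeling → centrifuging, so rinsing must come before centrifuging.
That means centrifuging cannot be before rinsing.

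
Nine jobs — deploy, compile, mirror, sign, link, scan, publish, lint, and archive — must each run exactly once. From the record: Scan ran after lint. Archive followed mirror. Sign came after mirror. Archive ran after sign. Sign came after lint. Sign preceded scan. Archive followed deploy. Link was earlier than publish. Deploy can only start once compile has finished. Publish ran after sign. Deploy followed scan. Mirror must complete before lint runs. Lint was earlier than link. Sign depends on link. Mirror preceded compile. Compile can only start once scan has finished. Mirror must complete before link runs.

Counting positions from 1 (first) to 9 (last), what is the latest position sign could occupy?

Sign must come before archive, compile, deploy, publish, and scan — 5 stages forced after it.
Everything else can be placed before sign in some valid order, so sign can sit as late as position 9 − 5 = 4.

4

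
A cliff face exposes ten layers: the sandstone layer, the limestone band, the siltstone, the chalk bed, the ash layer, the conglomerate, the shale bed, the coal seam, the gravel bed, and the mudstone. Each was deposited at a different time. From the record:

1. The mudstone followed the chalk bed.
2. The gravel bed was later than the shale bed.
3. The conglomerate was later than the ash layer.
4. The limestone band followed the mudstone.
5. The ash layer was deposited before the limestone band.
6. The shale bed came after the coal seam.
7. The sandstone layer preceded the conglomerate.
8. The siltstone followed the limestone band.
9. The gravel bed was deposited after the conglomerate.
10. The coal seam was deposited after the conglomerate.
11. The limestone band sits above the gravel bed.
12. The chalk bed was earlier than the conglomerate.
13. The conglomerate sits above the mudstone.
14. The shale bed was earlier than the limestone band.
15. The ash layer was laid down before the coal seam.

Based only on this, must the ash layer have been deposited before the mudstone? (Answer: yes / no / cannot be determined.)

No chain of stated constraints runs from the ash layer to the mudstone, and none runs from the mudstone to the ash layer either.
So the relative order of the ash layer and the mudstone is not fixed by the given facts.

cannot be determined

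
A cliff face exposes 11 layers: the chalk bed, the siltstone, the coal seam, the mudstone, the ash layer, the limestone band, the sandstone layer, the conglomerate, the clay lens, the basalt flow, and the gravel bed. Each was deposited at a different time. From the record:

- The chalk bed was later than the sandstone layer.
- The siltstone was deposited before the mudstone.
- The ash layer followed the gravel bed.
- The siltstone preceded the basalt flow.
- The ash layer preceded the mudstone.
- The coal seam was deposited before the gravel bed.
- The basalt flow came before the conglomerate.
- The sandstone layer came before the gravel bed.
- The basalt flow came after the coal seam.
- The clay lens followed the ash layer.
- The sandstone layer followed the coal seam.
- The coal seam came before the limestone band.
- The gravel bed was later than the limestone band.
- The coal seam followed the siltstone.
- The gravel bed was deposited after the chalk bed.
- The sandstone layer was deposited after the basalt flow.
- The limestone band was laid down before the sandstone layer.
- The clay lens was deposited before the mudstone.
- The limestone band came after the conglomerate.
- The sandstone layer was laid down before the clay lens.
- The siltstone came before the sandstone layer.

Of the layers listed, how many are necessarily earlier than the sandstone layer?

Directly stated before the sandstone layer: the basalt flow, the coal seam, the limestone band, and the siltstone.
The conglomerate reaches the sandstone layer via the conglomerate → the limestone band → the sandstone layer.
That's the basalt flow, the coal seam, the conglomerate, the limestone band, and the siltstone — 5 in all.

5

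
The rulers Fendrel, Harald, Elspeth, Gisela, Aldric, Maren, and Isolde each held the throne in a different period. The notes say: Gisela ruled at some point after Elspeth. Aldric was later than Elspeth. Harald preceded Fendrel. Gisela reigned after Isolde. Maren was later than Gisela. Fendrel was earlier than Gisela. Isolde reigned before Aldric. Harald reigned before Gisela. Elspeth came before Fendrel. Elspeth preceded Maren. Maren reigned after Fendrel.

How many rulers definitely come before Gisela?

Directly stated before Gisela: Elspeth, Fendrel, Harald, and Isolde.
No chain forces Maren (or any of the others) ahead of Gisela.
That's Elspeth, Fendrel, Harald, and Isolde — 4 in all.

4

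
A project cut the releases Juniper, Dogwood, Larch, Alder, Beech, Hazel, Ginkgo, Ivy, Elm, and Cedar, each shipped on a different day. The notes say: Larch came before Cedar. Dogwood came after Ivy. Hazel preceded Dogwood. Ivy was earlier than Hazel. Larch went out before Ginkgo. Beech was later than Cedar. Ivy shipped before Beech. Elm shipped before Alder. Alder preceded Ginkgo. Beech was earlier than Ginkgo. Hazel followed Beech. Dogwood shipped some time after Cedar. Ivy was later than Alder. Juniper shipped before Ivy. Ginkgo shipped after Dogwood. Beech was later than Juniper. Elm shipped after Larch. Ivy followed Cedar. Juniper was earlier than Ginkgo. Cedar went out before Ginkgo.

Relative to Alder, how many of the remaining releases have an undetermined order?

Forced before Alder: Elm and Larch; forced after Alder: Beech, Dogwood, Ginkgo, Hazel, and Ivy.
That leaves Cedar and Juniper with no forced order relative to Alder — 2.

2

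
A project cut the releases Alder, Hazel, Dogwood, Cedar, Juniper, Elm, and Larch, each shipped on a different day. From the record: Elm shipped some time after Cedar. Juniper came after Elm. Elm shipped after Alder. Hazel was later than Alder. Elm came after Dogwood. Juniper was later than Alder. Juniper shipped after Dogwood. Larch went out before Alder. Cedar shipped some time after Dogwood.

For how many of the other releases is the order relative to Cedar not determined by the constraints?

3

Forced before Cedar: Dogwood; forced after Cedar: Elm and Juniper.
That leaves Alder, Hazel, and Larch with no forced order relative to Cedar — 3.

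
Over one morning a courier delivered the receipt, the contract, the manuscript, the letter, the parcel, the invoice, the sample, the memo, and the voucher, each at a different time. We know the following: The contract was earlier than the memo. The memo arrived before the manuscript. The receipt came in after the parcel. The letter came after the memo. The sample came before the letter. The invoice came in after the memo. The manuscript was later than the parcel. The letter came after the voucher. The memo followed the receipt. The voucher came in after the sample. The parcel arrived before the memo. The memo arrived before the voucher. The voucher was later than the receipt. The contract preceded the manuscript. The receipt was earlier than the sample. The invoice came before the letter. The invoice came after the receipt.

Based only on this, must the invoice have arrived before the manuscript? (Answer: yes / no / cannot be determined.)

cannot be determined

No chain of stated constraints runs from the invoice to the manuscript, and none runs from the manuscript to the invoice either.
So the relative order of the invoice and the manuscript is not fixed by the given facts.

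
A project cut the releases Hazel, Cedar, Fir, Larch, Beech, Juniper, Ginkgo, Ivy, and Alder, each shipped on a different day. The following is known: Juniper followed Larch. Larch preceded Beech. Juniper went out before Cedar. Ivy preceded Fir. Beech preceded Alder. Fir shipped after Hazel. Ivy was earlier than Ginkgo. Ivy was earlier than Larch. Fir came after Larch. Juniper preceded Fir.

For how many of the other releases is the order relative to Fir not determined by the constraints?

Forced before Fir: Hazel, Ivy, Juniper, and Larch.
That leaves Alder, Beech, Cedar, and Ginkgo with no forced order relative to Fir — 4.

4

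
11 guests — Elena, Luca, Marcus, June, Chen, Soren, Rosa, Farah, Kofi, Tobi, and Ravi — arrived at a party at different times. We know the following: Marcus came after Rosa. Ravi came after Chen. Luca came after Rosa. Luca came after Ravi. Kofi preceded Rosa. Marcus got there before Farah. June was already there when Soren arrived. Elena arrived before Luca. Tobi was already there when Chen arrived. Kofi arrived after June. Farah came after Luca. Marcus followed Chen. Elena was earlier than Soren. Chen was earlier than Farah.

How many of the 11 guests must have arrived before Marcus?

5

Directly stated before Marcus: Chen and Rosa.
June reaches Marcus via June → Kofi → Rosa → Marcus.
Kofi reaches Marcus via Kofi → Rosa → Marcus.
Tobi reaches Marcus via Tobi → Chen → Marcus.
No chain forces Ravi (or any of the others) ahead of Marcus.
That's Chen, June, Kofi, Rosa, and Tobi — 5 in all.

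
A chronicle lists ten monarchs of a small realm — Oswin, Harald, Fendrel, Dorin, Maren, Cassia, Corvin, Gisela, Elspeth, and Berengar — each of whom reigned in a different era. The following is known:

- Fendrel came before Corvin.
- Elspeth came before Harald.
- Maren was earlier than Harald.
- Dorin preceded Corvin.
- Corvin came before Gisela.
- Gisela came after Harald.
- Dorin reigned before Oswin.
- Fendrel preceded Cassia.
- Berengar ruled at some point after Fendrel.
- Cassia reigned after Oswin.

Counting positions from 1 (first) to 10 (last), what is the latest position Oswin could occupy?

Oswin must come before Cassia — 1 ruler forced after them.
Everything else can be placed before Oswin in some valid order, so Oswin can sit as late as position 10 − 1 = 9.

9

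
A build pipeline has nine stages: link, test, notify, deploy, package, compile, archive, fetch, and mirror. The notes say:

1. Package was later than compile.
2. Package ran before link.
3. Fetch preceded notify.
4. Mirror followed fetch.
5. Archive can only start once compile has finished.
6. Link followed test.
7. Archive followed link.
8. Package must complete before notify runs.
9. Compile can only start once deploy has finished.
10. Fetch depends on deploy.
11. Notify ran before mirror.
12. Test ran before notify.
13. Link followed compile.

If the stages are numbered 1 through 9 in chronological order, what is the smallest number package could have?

Compile and deploy must both come before package — 2 forced predecessors.
Nothing else is forced ahead of package, so its earliest slot is position 2 + 1 = 3.

3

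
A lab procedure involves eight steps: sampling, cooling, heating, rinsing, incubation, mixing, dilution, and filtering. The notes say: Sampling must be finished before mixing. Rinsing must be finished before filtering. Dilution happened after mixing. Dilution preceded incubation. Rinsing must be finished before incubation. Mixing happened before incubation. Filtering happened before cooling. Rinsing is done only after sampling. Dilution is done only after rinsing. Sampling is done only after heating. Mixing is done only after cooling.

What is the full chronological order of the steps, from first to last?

The constraints fix every adjacent pair, so only one ordering works:
heating → sampling → rinsing → filtering → cooling → mixing → dilution → incubation.

heating, sampling, rinsing, filtering, cooling, mixing, dilution, incubation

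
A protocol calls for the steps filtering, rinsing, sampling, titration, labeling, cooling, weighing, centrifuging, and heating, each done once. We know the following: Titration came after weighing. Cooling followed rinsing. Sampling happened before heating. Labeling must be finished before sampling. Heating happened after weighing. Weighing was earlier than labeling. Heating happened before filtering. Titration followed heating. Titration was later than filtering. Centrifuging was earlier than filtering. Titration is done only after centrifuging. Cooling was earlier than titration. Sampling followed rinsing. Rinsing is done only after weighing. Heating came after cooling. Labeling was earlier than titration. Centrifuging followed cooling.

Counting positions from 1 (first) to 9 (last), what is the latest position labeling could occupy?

Labeling must come before filtering, heating, sampling, and titration — 4 steps forced after it.
Everything else can be placed before labeling in some valid order, so labeling can sit as late as position 9 − 4 = 5.

5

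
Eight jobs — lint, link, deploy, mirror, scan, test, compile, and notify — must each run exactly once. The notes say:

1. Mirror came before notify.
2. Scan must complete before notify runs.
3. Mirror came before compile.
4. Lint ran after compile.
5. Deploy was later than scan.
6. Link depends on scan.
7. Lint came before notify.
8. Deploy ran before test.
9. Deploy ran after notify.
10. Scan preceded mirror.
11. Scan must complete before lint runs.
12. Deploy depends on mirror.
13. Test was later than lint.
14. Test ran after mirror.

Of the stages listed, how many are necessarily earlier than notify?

Directly stated before notify: lint, mirror, and scan.
Compile reaches notify via compile → lint → notify.
No chain forces deploy (or any of the others) ahead of notify.
That's compile, lint, mirror, and scan — 4 in all.

4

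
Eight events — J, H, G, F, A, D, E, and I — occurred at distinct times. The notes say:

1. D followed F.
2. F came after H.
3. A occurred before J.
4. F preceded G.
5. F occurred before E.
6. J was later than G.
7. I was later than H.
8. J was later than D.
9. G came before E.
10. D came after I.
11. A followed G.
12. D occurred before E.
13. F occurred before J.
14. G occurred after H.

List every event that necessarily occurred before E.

D, F, G, H, I

Directly stated before E: D, F, and G.
H reaches E via H → G → E.
I reaches E via I → D → E.
No chain forces A (or any of the others) ahead of E.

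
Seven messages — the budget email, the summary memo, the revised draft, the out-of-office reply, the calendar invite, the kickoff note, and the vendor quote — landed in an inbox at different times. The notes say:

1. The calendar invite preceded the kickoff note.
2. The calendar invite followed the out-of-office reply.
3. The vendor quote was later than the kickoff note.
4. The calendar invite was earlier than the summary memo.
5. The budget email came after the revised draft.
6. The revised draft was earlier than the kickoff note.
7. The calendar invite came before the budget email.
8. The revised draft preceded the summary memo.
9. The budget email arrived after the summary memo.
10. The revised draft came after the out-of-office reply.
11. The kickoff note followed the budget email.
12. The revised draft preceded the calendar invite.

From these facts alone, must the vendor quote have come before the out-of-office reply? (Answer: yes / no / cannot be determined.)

no

Tracing the constraints gives the out-of-office reply → the calendar invite → the kickoff note → the vendor quote, so the out-of-office reply must come before the vendor quote.
That means the vendor quote cannot be before the out-of-office reply.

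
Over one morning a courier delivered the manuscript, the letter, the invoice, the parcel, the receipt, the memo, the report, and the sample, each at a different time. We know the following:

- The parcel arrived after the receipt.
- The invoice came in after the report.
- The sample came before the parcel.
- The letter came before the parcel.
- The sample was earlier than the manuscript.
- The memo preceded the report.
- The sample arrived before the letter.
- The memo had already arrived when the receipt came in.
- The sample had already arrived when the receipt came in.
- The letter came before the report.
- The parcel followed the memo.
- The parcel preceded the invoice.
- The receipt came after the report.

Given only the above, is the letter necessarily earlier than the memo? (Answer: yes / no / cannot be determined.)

cannot be determined

No chain of stated constraints runs from the letter to the memo, and none runs from the memo to the letter either.
So the relative order of the letter and the memo is not fixed by the given facts.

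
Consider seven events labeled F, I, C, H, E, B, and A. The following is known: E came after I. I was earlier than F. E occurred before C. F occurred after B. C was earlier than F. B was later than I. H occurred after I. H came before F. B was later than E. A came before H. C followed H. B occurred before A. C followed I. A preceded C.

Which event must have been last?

Every other event has a chain of constraints placing it before F, so F is last.

F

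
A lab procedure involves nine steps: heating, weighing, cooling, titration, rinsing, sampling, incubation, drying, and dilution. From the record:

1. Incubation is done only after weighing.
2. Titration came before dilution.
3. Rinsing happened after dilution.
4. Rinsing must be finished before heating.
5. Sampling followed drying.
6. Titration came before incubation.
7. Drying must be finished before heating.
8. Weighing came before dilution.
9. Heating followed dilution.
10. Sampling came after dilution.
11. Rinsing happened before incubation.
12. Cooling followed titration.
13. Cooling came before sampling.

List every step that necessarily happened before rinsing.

Directly stated before rinsing: dilution.
Titration reaches rinsing via titration → dilution → rinsing.
Weighing reaches rinsing via weighing → dilution → rinsing.

dilution, titration, weighing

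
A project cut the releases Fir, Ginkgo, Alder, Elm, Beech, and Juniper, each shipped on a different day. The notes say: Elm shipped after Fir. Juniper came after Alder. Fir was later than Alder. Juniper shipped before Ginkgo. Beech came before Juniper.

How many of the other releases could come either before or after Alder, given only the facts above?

Forced after Alder: Elm, Fir, Ginkgo, and Juniper.
That leaves Beech with no forced order relative to Alder — 1.

1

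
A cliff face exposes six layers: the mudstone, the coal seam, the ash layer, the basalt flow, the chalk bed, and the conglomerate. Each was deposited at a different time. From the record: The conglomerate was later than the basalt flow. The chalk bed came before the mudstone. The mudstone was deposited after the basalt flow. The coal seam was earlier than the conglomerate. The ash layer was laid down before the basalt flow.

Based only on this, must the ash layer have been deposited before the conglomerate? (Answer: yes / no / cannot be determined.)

yes

Chain the constraints: the ash layer → the basalt flow → the conglomerate. Each link is directly stated, so the ash layer comes before the conglomerate.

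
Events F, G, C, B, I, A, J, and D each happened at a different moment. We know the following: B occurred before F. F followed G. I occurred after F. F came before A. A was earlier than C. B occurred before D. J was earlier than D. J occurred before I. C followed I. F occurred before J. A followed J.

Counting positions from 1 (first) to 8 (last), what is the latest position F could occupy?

F must come before A, C, D, I, and J — 5 events forced after it.
Everything else can be placed before F in some valid order, so F can sit as late as position 8 − 5 = 3.

3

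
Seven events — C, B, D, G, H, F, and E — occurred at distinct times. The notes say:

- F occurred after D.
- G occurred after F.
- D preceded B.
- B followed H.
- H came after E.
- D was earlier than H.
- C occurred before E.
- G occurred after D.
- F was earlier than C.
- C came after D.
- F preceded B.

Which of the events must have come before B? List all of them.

C, D, E, F, H

Directly stated before B: D, F, and H.
C reaches B via C → E → H → B.
E reaches B via E → H → B.
No chain forces G ahead of B.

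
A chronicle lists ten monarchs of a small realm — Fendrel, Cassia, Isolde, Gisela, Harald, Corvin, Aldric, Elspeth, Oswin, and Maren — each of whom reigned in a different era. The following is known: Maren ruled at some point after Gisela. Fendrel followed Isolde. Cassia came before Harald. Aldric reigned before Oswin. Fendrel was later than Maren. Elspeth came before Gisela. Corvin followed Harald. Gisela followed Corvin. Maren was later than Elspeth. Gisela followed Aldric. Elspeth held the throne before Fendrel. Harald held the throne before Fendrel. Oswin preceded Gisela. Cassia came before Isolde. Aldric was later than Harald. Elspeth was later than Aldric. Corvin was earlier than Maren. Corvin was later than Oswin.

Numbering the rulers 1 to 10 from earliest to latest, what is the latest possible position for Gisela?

8

Gisela must come before Fendrel and Maren — 2 rulers forced after them.
Everything else can be placed before Gisela in some valid order, so Gisela can sit as late as position 10 − 2 = 8.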